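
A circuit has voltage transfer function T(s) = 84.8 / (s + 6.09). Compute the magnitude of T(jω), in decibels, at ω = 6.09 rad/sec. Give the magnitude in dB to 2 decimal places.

19.87 dB

|j6.09 + 6.09| = √(6.09² + 6.09²) = 8.613
|T(j6.09)| = 84.8 / 8.613 = 9.8461
20 log₁₀(9.8461) = 19.865 dB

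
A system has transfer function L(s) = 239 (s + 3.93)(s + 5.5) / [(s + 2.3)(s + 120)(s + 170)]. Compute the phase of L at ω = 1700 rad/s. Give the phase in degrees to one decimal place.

-80.5°

∠(j1700 + 3.93) = arctan(1700/3.93) = 89.87°
∠(j1700 + 5.5) = arctan(1700/5.5) = 89.81°
∠(j1700 + 2.3) = arctan(1700/2.3) = 89.92°
∠(j1700 + 120) = arctan(1700/120) = 85.96°
∠(j1700 + 170) = arctan(1700/170) = 84.29°
∠L(j1700) = 89.87° + 89.81° − (89.92° + 85.96° + 84.29°) = -80.49°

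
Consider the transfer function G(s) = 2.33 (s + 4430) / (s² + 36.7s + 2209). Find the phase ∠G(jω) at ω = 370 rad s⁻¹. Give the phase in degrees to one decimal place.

-169.5 deg

∠(j370 + 4430) = arctan(370/4430) = 4.77°
∠[(j370)² + 36.7(j370) + 2209] = ∠[-1.3469e+05 + j13579] = 174.24°
∠G(j370) = 4.77° − 174.24° = -169.47°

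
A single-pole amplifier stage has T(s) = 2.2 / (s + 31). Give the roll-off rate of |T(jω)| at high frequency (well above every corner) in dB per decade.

With 0 zeros and 1 pole, the high-frequency asymptotic slope is 20 × (0 − 1) = -20 dB/decade.

-20 dB/decade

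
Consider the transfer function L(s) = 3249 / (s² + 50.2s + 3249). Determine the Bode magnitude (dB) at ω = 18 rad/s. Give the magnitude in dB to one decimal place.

|(j18)² + 50.2(j18) + 3249| = |2925 + j903.6| = 3061
|L(j18)| = 3249 / 3061 = 1.0613
20 log₁₀(1.0613) = 0.52 dB

0.5 dB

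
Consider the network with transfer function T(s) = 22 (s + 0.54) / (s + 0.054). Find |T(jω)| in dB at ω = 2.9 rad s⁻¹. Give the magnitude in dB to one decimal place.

|j2.9 + 0.54| = √(2.9² + 0.54²) = 2.95
|j2.9 + 0.054| = √(2.9² + 0.054²) = 2.901
|T(j2.9)| = 22 × 2.95 / 2.901 = 22.374
20 log₁₀(22.374) = 26.99 dB

27.0 dB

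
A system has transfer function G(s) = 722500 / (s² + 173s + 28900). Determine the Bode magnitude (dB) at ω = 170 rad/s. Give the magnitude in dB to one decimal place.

27.8 dB

|(j170)² + 173(j170) + 28900| = |0 + j29410| = 2.941e+04
|G(j170)| = 722500 / 2.941e+04 = 24.566
20 log₁₀(24.566) = 27.81 dB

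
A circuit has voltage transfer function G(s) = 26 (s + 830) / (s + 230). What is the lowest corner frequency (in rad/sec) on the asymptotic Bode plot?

Break frequencies occur at each pole and zero magnitude: 230 rad/sec, 830 rad/sec.
The lowest is 230 rad/sec.

230 rad/sec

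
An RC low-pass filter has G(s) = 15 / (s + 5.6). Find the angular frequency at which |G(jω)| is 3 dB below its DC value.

For a single-pole low-pass, the −3 dB point is at the pole: ω = 5.6 rad/sec.

5.6 rad/sec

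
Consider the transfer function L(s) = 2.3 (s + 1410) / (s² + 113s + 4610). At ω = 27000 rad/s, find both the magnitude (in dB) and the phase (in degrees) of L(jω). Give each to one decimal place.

|j27000 + 1410| = √(27000² + 1410²) = 2.704e+04
|(j27000)² + 113(j27000) + 4610| = |-7.29e+08 + j3.051e+06| = 7.29e+08
|L(j27000)| = 2.3 × 2.704e+04 / 7.29e+08 = 8.5301e-05
20 log₁₀(8.5301e-05) = -81.38 dB
∠(j27000 + 1410) = arctan(27000/1410) = 87.01°
∠[(j27000)² + 113(j27000) + 4610] = ∠[-7.29e+08 + j3.051e+06] = 179.76°
∠L(j27000) = 87.01° − 179.76° = -92.75°

|L| = -81.4 dB, ∠L = -92.7°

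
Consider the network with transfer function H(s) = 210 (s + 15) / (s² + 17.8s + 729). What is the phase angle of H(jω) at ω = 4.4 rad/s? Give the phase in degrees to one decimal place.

∠(j4.4 + 15) = arctan(4.4/15) = 16.35°
∠[(j4.4)² + 17.8(j4.4) + 729] = ∠[709.64 + j78.32] = 6.30°
∠H(j4.4) = 16.35° − 6.30° = 10.05°

10.1 deg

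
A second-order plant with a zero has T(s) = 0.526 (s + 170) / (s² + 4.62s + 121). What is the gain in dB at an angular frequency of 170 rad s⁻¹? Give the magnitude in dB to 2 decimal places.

-47.15 dB

|j170 + 170| = √(170² + 170²) = 240.4
|(j170)² + 4.62(j170) + 121| = |-28779 + j785.4| = 2.879e+04
|T(j170)| = 0.526 × 240.4 / 2.879e+04 = 0.0043925
20 log₁₀(0.0043925) = -47.146 dB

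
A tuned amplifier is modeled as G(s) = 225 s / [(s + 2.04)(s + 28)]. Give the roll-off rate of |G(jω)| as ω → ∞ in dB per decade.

-20 dB/decade

With 1 zero and 2 poles, the high-frequency asymptotic slope is 20 × (1 − 2) = -20 dB/decade.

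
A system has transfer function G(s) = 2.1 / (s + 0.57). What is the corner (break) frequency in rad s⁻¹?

The single real pole at s = −0.57 gives a corner at ω = 0.57 rad s⁻¹.

0.57 rad s⁻¹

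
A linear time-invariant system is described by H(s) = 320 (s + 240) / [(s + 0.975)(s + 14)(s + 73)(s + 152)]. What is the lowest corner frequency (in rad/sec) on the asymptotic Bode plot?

Break frequencies occur at each pole and zero magnitude: 0.975 rad/sec, 14 rad/sec, 73 rad/sec, 152 rad/sec, 240 rad/sec.
The lowest is 0.975 rad/sec.

0.975 rad/sec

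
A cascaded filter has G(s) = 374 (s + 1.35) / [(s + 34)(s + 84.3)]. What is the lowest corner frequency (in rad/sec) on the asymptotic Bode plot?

1.35 rad/sec

Break frequencies occur at each pole and zero magnitude: 1.35 rad/sec, 34 rad/sec, 84.3 rad/sec.
The lowest is 1.35 rad/sec.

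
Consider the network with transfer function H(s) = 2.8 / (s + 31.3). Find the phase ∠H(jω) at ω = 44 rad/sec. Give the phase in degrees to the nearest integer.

-55 deg

∠(j44 + 31.3) = arctan(44/31.3) = 54.57°
∠H(j44) = −54.57° = -54.57°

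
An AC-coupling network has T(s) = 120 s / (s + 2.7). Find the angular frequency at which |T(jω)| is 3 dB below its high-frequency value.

For a single-pole high-pass, the −3 dB point is at the pole: ω = 2.7 rad/s.

2.7 rad/s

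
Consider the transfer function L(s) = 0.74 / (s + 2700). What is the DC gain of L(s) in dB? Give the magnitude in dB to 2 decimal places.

-71.24 dB

L(0) = 0.74 / 2700 = 0.00027407
20 log₁₀(0.00027407) = -71.243 dB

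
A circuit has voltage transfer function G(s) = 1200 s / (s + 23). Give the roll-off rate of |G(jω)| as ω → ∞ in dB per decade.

0 dB/decade

With 1 zero and 1 pole, the high-frequency asymptotic slope is 20 × (1 − 1) = 0 dB/decade.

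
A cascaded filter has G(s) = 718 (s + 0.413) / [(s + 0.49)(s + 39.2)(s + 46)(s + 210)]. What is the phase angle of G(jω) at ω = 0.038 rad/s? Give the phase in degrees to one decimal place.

∠(j0.038 + 0.413) = arctan(0.038/0.413) = 5.26°
∠(j0.038 + 0.49) = arctan(0.038/0.49) = 4.43°
∠(j0.038 + 39.2) = arctan(0.038/39.2) = 0.06°
∠(j0.038 + 46) = arctan(0.038/46) = 0.05°
∠(j0.038 + 210) = arctan(0.038/210) = 0.01°
∠G(j0.038) = 5.26° − (4.43° + 0.06° + 0.05° + 0.01°) = 0.71°

0.7°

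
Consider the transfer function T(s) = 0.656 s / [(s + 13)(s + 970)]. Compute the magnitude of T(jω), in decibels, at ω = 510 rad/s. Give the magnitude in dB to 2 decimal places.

|j510| = 510
|j510 + 13| = √(510² + 13²) = 510.2
|j510 + 970| = √(510² + 970²) = 1096
|T(j510)| = 0.656 × 510 / (510.2 × 1096) = 0.0005984
20 log₁₀(0.0005984) = -64.460 dB

-64.46 dB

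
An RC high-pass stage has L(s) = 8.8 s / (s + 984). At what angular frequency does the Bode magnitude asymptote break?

984 rad s⁻¹

The single real pole at s = −984 gives a corner at ω = 984 rad s⁻¹.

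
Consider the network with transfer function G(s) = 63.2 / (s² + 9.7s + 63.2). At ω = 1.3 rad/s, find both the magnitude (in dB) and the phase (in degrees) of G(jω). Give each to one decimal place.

|(j1.3)² + 9.7(j1.3) + 63.2| = |61.51 + j12.61| = 62.79
|G(j1.3)| = 63.2 / 62.79 = 1.0065
20 log₁₀(1.0065) = 0.06 dB
∠[(j1.3)² + 9.7(j1.3) + 63.2] = ∠[61.51 + j12.61] = 11.59°
∠G(j1.3) = −11.59° = -11.59°

|G| = 0.1 dB, ∠G = -11.6°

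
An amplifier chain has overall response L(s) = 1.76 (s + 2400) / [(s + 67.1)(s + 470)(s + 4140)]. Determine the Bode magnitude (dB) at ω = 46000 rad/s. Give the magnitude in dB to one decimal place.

|j46000 + 2400| = √(46000² + 2400²) = 4.606e+04
|j46000 + 67.1| = √(46000² + 67.1²) = 4.6e+04
|j46000 + 470| = √(46000² + 470²) = 4.6e+04
|j46000 + 4140| = √(46000² + 4140²) = 4.619e+04
|L(j46000)| = 1.76 × 4.606e+04 / (4.6e+04 × 4.6e+04 × 4.619e+04) = 8.2949e-10
20 log₁₀(8.2949e-10) = -181.62 dB

-181.6 dB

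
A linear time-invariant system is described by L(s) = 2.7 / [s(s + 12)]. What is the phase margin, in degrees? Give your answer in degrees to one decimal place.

88.9°

Gain crossover: |L(jω)| = 1 at ω ≈ 0.225 rad/s.
∠L(j0.225) = −90° − arctan(0.225/12) ≈ -91.07°
PM = 180° + (-91.07°) = 88.93°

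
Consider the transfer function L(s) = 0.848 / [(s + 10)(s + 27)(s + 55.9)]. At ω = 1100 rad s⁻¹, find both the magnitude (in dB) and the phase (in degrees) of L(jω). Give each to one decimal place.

|L| = -183.9 dB, ∠L = -265.2°

|j1100 + 10| = √(1100² + 10²) = 1100
|j1100 + 27| = √(1100² + 27²) = 1100
|j1100 + 55.9| = √(1100² + 55.9²) = 1101
|L(j1100)| = 0.848 / (1100 × 1100 × 1101) = 6.3608e-10
20 log₁₀(6.3608e-10) = -183.93 dB
∠(j1100 + 10) = arctan(1100/10) = 89.48°
∠(j1100 + 27) = arctan(1100/27) = 88.59°
∠(j1100 + 55.9) = arctan(1100/55.9) = 87.09°
∠L(j1100) = − (89.48° + 88.59° + 87.09°) = -265.16°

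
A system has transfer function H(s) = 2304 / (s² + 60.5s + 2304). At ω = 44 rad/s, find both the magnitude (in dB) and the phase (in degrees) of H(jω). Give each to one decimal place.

|(j44)² + 60.5(j44) + 2304| = |368 + j2662| = 2687
|H(j44)| = 2304 / 2687 = 0.85736
20 log₁₀(0.85736) = -1.34 dB
∠[(j44)² + 60.5(j44) + 2304] = ∠[368 + j2662] = 82.13°
∠H(j44) = −82.13° = -82.13°

|H| = -1.3 dB, ∠H = -82.1°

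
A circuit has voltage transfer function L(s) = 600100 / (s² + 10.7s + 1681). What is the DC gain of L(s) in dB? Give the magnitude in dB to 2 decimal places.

L(0) = 600100 / 1681 = 356.99
20 log₁₀(356.99) = 51.053 dB

51.05 dB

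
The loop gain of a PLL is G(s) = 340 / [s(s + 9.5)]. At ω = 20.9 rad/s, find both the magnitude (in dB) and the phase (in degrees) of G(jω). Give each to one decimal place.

|j20.9 + 9.5| = √(20.9² + 9.5²) = 22.96
|j20.9| = 20.9
|G(j20.9)| = 340 / (22.96 × 20.9) = 0.7086
20 log₁₀(0.7086) = -2.99 dB
∠(j20.9 + 9.5) = arctan(20.9/9.5) = 65.56°
∠(j20.9) = 90.00°
∠G(j20.9) = − (65.56° + 90.00°) = -155.56°

|G| = -3.0 dB, ∠G = -155.6°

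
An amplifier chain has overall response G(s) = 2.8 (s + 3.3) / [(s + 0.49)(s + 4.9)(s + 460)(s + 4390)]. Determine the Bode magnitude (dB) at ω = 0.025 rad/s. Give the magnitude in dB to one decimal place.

-114.4 dB

|j0.025 + 3.3| = √(0.025² + 3.3²) = 3.3
|j0.025 + 0.49| = √(0.025² + 0.49²) = 0.4906
|j0.025 + 4.9| = √(0.025² + 4.9²) = 4.9
|j0.025 + 460| = √(0.025² + 460²) = 460
|j0.025 + 4390| = √(0.025² + 4390²) = 4390
|G(j0.025)| = 2.8 × 3.3 / (0.4906 × 4.9 × 460 × 4390) = 1.9033e-06
20 log₁₀(1.9033e-06) = -114.41 dB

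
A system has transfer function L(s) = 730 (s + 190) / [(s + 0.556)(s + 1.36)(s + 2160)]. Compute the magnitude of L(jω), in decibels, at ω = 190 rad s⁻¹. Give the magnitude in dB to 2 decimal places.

-52.02 dB

|j190 + 190| = √(190² + 190²) = 268.7
|j190 + 0.556| = √(190² + 0.556²) = 190
|j190 + 1.36| = √(190² + 1.36²) = 190
|j190 + 2160| = √(190² + 2160²) = 2168
|L(j190)| = 730 × 268.7 / (190 × 190 × 2168) = 0.0025058
20 log₁₀(0.0025058) = -52.021 dB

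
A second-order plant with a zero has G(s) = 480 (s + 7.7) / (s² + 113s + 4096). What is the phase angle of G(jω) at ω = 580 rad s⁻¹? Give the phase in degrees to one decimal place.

∠(j580 + 7.7) = arctan(580/7.7) = 89.24°
∠[(j580)² + 113(j580) + 4096] = ∠[-3.323e+05 + j65540] = 168.84°
∠G(j580) = 89.24° − 168.84° = -79.60°

-79.6 deg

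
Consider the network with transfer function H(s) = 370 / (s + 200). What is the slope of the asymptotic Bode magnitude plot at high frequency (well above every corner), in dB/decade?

With 0 zeros and 1 pole, the high-frequency asymptotic slope is 20 × (0 − 1) = -20 dB/decade.

-20 dB/decade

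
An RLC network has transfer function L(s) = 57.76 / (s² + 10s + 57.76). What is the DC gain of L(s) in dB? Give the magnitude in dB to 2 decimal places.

L(0) = 57.76 / 57.76 = 1
20 log₁₀(1) = 0.000 dB

0.00 dB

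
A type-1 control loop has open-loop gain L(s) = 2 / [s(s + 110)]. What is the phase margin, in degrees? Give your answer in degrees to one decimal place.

90.0°

Gain crossover: |L(jω)| = 1 at ω ≈ 0.0182 rad/sec.
∠L(j0.0182) = −90° − arctan(0.0182/110) ≈ -90.01°
PM = 180° + (-90.01°) = 89.99°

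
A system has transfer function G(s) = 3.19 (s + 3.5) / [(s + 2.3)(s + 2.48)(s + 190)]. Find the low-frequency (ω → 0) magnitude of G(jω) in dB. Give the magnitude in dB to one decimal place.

G(0) = 3.19 × 3.5 / (2.3 × 2.48 × 190) = 0.010302
20 log₁₀(0.010302) = -39.74 dB

-39.7 dB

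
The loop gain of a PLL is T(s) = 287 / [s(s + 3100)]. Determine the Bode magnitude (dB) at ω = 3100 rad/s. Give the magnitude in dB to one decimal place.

-93.5 dB

|j3100 + 3100| = √(3100² + 3100²) = 4384
|j3100| = 3100
|T(j3100)| = 287 / (4384 × 3100) = 2.1118e-05
20 log₁₀(2.1118e-05) = -93.51 dB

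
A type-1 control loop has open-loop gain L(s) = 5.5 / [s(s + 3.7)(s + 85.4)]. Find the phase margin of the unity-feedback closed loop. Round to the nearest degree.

90 deg

Gain crossover: |L(jω)| = 1 at ω ≈ 0.0174 rad/s.
∠L(j0.0174) = −90° − arctan(0.0174/3.7) − arctan(0.0174/85.4) ≈ -90.28°
PM = 180° + (-90.28°) = 89.72°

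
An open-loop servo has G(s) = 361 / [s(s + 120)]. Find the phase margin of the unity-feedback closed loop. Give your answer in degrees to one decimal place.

Gain crossover: |G(jω)| = 1 at ω ≈ 3.01 rad/sec.
∠G(j3.01) = −90° − arctan(3.01/120) ≈ -91.44°
PM = 180° + (-91.44°) = 88.56°

88.6°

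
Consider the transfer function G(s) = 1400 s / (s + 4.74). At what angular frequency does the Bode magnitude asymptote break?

4.74 rad/sec

The single real pole at s = −4.74 gives a corner at ω = 4.74 rad/sec.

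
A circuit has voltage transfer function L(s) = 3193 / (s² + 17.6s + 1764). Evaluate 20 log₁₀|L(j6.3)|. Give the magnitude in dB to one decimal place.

5.3 dB

|(j6.3)² + 17.6(j6.3) + 1764| = |1724.3 + j110.88| = 1728
|L(j6.3)| = 3193 / 1728 = 1.8479
20 log₁₀(1.8479) = 5.33 dB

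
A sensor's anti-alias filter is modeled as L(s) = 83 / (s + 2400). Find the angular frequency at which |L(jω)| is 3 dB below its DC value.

For a single-pole low-pass, the −3 dB point is at the pole: ω = 2400 rad/s.

2400 rad/s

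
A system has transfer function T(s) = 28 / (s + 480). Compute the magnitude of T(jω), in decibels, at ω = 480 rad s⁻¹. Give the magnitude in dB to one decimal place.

|j480 + 480| = √(480² + 480²) = 678.8
|T(j480)| = 28 / 678.8 = 0.041248
20 log₁₀(0.041248) = -27.69 dB

-27.7 dB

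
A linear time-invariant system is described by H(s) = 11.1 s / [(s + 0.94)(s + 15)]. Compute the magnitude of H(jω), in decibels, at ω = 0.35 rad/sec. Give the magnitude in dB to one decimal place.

-11.8 dB

|j0.35| = 0.35
|j0.35 + 0.94| = √(0.35² + 0.94²) = 1.003
|j0.35 + 15| = √(0.35² + 15²) = 15
|H(j0.35)| = 11.1 × 0.35 / (1.003 × 15) = 0.25814
20 log₁₀(0.25814) = -11.76 dB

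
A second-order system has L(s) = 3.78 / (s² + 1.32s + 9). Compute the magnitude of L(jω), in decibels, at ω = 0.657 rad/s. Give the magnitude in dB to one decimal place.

-7.2 dB

|(j0.657)² + 1.32(j0.657) + 9| = |8.5684 + j0.86724| = 8.612
|L(j0.657)| = 3.78 / 8.612 = 0.43892
20 log₁₀(0.43892) = -7.15 dB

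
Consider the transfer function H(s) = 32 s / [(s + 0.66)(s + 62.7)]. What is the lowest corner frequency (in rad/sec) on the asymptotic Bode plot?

Break frequencies occur at each pole and zero magnitude: 0.66 rad/sec, 62.7 rad/sec.
The lowest is 0.66 rad/sec.

0.66 rad/sec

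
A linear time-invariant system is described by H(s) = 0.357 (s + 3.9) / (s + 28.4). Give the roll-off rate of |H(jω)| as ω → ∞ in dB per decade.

With 1 zero and 1 pole, the high-frequency asymptotic slope is 20 × (1 − 1) = 0 dB/decade.

0 dB/decade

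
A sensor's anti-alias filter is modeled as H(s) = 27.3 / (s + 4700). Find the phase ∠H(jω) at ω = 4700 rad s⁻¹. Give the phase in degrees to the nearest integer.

∠(j4700 + 4700) = arctan(4700/4700) = 45.00°
∠H(j4700) = −45.00° = -45.00°

-45°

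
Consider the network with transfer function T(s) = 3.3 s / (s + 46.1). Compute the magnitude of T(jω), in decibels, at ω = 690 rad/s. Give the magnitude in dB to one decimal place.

10.4 dB

|j690| = 690
|j690 + 46.1| = √(690² + 46.1²) = 691.5
|T(j690)| = 3.3 × 690 / 691.5 = 3.2927
20 log₁₀(3.2927) = 10.35 dB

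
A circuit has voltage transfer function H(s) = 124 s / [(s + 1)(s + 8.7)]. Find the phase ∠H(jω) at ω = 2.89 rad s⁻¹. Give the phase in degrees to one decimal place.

0.7°

∠(j2.89) = 90.00°
∠(j2.89 + 1) = arctan(2.89/1) = 70.91°
∠(j2.89 + 8.7) = arctan(2.89/8.7) = 18.38°
∠H(j2.89) = 90.00° − (70.91° + 18.38°) = 0.71°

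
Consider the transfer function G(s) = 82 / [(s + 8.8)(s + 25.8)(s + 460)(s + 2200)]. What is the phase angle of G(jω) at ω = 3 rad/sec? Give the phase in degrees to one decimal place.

-25.9°

∠(j3 + 8.8) = arctan(3/8.8) = 18.82°
∠(j3 + 25.8) = arctan(3/25.8) = 6.63°
∠(j3 + 460) = arctan(3/460) = 0.37°
∠(j3 + 2200) = arctan(3/2200) = 0.08°
∠G(j3) = − (18.82° + 6.63° + 0.37° + 0.08°) = -25.91°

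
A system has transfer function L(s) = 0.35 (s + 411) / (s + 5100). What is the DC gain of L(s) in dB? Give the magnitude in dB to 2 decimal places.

L(0) = 0.35 × 411 / 5100 = 0.028206
20 log₁₀(0.028206) = -30.993 dB

-30.99 dB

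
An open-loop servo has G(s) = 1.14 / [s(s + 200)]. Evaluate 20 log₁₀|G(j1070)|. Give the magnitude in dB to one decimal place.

|j1070 + 200| = √(1070² + 200²) = 1089
|j1070| = 1070
|G(j1070)| = 1.14 / (1089 × 1070) = 9.7877e-07
20 log₁₀(9.7877e-07) = -120.19 dB

-120.2 dB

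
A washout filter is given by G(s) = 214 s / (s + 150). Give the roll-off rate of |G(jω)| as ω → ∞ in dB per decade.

With 1 zero and 1 pole, the high-frequency asymptotic slope is 20 × (1 − 1) = 0 dB/decade.

0 dB/decade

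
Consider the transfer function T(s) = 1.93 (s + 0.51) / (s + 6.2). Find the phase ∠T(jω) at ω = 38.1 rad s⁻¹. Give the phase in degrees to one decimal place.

∠(j38.1 + 0.51) = arctan(38.1/0.51) = 89.23°
∠(j38.1 + 6.2) = arctan(38.1/6.2) = 80.76°
∠T(j38.1) = 89.23° − 80.76° = 8.48°

8.5°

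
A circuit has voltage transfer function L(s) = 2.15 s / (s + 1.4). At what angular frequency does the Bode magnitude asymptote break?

1.4 rad/s

The single real pole at s = −1.4 gives a corner at ω = 1.4 rad/s.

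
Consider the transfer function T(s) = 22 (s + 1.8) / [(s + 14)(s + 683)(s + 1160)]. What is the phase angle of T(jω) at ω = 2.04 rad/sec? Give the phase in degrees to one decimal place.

∠(j2.04 + 1.8) = arctan(2.04/1.8) = 48.58°
∠(j2.04 + 14) = arctan(2.04/14) = 8.29°
∠(j2.04 + 683) = arctan(2.04/683) = 0.17°
∠(j2.04 + 1160) = arctan(2.04/1160) = 0.10°
∠T(j2.04) = 48.58° − (8.29° + 0.17° + 0.10°) = 40.01°

40.0°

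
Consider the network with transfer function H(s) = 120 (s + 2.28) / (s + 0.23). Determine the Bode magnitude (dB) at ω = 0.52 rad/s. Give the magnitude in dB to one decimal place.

53.9 dB

|j0.52 + 2.28| = √(0.52² + 2.28²) = 2.339
|j0.52 + 0.23| = √(0.52² + 0.23²) = 0.5686
|H(j0.52)| = 120 × 2.339 / 0.5686 = 493.54
20 log₁₀(493.54) = 53.87 dB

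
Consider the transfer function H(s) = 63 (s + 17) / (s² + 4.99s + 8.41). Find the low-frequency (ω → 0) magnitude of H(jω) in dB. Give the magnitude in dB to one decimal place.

H(0) = 63 × 17 / 8.41 = 127.35
20 log₁₀(127.35) = 42.10 dB

42.1 dB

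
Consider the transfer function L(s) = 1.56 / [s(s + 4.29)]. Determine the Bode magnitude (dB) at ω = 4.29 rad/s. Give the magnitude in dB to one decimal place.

-24.4 dB

|j4.29 + 4.29| = √(4.29² + 4.29²) = 6.067
|j4.29| = 4.29
|L(j4.29)| = 1.56 / (6.067 × 4.29) = 0.059937
20 log₁₀(0.059937) = -24.45 dB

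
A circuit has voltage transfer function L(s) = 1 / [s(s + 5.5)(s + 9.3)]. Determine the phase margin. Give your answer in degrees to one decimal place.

Gain crossover: |L(jω)| = 1 at ω ≈ 0.0196 rad/s.
∠L(j0.0196) = −90° − arctan(0.0196/5.5) − arctan(0.0196/9.3) ≈ -90.32°
PM = 180° + (-90.32°) = 89.68°

89.7°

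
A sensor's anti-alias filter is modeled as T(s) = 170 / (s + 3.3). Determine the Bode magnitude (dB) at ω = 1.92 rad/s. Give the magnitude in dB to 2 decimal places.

|j1.92 + 3.3| = √(1.92² + 3.3²) = 3.818
|T(j1.92)| = 170 / 3.818 = 44.527
20 log₁₀(44.527) = 32.972 dB

32.97 dB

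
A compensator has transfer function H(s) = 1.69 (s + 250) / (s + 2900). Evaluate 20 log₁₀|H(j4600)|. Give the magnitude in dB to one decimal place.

|j4600 + 250| = √(4600² + 250²) = 4607
|j4600 + 2900| = √(4600² + 2900²) = 5438
|H(j4600)| = 1.69 × 4607 / 5438 = 1.4317
20 log₁₀(1.4317) = 3.12 dB

3.1 dB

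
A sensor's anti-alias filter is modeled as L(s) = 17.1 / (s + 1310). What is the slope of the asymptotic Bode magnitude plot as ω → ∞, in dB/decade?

-20 dB/decade

With 0 zeros and 1 pole, the high-frequency asymptotic slope is 20 × (0 − 1) = -20 dB/decade.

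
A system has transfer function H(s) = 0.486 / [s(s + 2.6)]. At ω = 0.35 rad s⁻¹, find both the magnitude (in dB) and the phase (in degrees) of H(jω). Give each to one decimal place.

|j0.35 + 2.6| = √(0.35² + 2.6²) = 2.623
|j0.35| = 0.35
|H(j0.35)| = 0.486 / (2.623 × 0.35) = 0.52929
20 log₁₀(0.52929) = -5.53 dB
∠(j0.35 + 2.6) = arctan(0.35/2.6) = 7.67°
∠(j0.35) = 90.00°
∠H(j0.35) = − (7.67° + 90.00°) = -97.67°

|H| = -5.5 dB, ∠H = -97.7°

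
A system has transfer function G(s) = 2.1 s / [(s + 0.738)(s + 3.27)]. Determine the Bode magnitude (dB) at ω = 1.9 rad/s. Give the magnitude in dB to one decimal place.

|j1.9| = 1.9
|j1.9 + 0.738| = √(1.9² + 0.738²) = 2.038
|j1.9 + 3.27| = √(1.9² + 3.27²) = 3.782
|G(j1.9)| = 2.1 × 1.9 / (2.038 × 3.782) = 0.5176
20 log₁₀(0.5176) = -5.72 dB

-5.7 dB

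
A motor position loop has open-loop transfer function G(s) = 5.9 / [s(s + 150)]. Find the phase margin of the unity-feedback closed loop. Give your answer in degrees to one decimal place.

90.0°

Gain crossover: |G(jω)| = 1 at ω ≈ 0.0393 rad/s.
∠G(j0.0393) = −90° − arctan(0.0393/150) ≈ -90.02°
PM = 180° + (-90.02°) = 89.98°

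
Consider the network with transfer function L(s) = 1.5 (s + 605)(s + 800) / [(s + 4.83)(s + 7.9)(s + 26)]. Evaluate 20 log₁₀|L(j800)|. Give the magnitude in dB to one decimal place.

|j800 + 605| = √(800² + 605²) = 1003
|j800 + 800| = √(800² + 800²) = 1131
|j800 + 4.83| = √(800² + 4.83²) = 800
|j800 + 7.9| = √(800² + 7.9²) = 800
|j800 + 26| = √(800² + 26²) = 800.4
|L(j800)| = 1.5 × 1003 × 1131 / (800 × 800 × 800.4) = 0.0033226
20 log₁₀(0.0033226) = -49.57 dB

-49.6 dB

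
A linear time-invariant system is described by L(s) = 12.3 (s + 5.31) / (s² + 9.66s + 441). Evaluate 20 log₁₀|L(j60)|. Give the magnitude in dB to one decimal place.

|j60 + 5.31| = √(60² + 5.31²) = 60.23
|(j60)² + 9.66(j60) + 441| = |-3159 + j579.6| = 3212
|L(j60)| = 12.3 × 60.23 / 3212 = 0.23068
20 log₁₀(0.23068) = -12.74 dB

-12.7 dB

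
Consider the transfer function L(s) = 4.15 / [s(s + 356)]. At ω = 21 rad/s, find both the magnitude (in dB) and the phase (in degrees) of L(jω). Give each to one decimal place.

|L| = -65.1 dB, ∠L = -93.4°

|j21 + 356| = √(21² + 356²) = 356.6
|j21| = 21
|L(j21)| = 4.15 / (356.6 × 21) = 0.00055415
20 log₁₀(0.00055415) = -65.13 dB
∠(j21 + 356) = arctan(21/356) = 3.38°
∠(j21) = 90.00°
∠L(j21) = − (3.38° + 90.00°) = -93.38°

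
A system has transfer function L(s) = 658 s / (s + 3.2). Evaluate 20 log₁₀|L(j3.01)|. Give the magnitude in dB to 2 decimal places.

53.08 dB

|j3.01| = 3.01
|j3.01 + 3.2| = √(3.01² + 3.2²) = 4.393
|L(j3.01)| = 658 × 3.01 / 4.393 = 450.83
20 log₁₀(450.83) = 53.080 dB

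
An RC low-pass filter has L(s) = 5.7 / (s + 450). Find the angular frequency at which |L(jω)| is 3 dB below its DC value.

450 rad/sec

For a single-pole low-pass, the −3 dB point is at the pole: ω = 450 rad/sec.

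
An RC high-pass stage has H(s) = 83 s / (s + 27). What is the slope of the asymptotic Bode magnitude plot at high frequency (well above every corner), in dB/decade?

0 dB/decade

With 1 zero and 1 pole, the high-frequency asymptotic slope is 20 × (1 − 1) = 0 dB/decade.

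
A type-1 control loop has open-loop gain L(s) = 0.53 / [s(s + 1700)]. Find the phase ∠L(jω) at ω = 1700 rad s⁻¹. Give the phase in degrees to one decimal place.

-135.0 deg

∠(j1700 + 1700) = arctan(1700/1700) = 45.00°
∠(j1700) = 90.00°
∠L(j1700) = − (45.00° + 90.00°) = -135.00°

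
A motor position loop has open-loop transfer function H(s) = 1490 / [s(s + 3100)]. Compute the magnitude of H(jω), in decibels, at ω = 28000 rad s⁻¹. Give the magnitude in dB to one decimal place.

-114.5 dB

|j28000 + 3100| = √(28000² + 3100²) = 2.817e+04
|j28000| = 2.8e+04
|H(j28000)| = 1490 / (2.817e+04 × 2.8e+04) = 1.889e-06
20 log₁₀(1.889e-06) = -114.48 dB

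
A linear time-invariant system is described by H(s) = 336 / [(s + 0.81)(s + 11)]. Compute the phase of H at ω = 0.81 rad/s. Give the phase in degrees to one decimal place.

∠(j0.81 + 0.81) = arctan(0.81/0.81) = 45.00°
∠(j0.81 + 11) = arctan(0.81/11) = 4.21°
∠H(j0.81) = − (45.00° + 4.21°) = -49.21°

-49.2 deg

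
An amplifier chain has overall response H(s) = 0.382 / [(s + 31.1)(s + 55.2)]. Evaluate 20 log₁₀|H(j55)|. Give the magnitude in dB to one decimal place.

-82.2 dB

|j55 + 31.1| = √(55² + 31.1²) = 63.18
|j55 + 55.2| = √(55² + 55.2²) = 77.92
|H(j55)| = 0.382 / (63.18 × 77.92) = 7.7587e-05
20 log₁₀(7.7587e-05) = -82.20 dB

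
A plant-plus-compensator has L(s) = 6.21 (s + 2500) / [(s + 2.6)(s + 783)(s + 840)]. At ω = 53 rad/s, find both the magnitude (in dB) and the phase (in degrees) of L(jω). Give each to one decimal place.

|j53 + 2500| = √(53² + 2500²) = 2501
|j53 + 2.6| = √(53² + 2.6²) = 53.06
|j53 + 783| = √(53² + 783²) = 784.8
|j53 + 840| = √(53² + 840²) = 841.7
|L(j53)| = 6.21 × 2501 / (53.06 × 784.8 × 841.7) = 0.00044303
20 log₁₀(0.00044303) = -67.07 dB
∠(j53 + 2500) = arctan(53/2500) = 1.21°
∠(j53 + 2.6) = arctan(53/2.6) = 87.19°
∠(j53 + 783) = arctan(53/783) = 3.87°
∠(j53 + 840) = arctan(53/840) = 3.61°
∠L(j53) = 1.21° − (87.19° + 3.87° + 3.61°) = -93.46°

|L| = -67.1 dB, ∠L = -93.5 deg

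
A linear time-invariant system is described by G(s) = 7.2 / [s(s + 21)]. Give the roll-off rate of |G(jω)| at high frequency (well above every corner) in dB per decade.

With 0 zeros and 2 poles, the high-frequency asymptotic slope is 20 × (0 − 2) = -40 dB/decade.

-40 dB/decade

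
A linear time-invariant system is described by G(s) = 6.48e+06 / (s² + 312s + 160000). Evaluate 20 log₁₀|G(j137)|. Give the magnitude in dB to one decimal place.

|(j137)² + 312(j137) + 160000| = |1.4123e+05 + j42744| = 1.476e+05
|G(j137)| = 6.48e+06 / 1.476e+05 = 43.915
20 log₁₀(43.915) = 32.85 dB

32.9 dB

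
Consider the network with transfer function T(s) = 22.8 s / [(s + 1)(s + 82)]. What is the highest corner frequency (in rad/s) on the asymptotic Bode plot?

82 rad/s

Break frequencies occur at each pole and zero magnitude: 1 rad/s, 82 rad/s.
The highest is 82 rad/s.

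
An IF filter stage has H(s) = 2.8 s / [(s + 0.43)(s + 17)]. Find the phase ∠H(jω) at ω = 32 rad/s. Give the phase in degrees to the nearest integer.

∠(j32) = 90.00°
∠(j32 + 0.43) = arctan(32/0.43) = 89.23°
∠(j32 + 17) = arctan(32/17) = 62.02°
∠H(j32) = 90.00° − (89.23° + 62.02°) = -61.25°

-61°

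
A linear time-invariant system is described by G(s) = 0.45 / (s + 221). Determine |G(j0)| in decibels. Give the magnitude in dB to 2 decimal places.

G(0) = 0.45 / 221 = 0.0020362
20 log₁₀(0.0020362) = -53.824 dB

-53.82 dB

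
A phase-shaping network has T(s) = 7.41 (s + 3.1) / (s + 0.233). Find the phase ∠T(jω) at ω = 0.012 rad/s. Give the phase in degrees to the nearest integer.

-3°

∠(j0.012 + 3.1) = arctan(0.012/3.1) = 0.22°
∠(j0.012 + 0.233) = arctan(0.012/0.233) = 2.95°
∠T(j0.012) = 0.22° − 2.95° = -2.73°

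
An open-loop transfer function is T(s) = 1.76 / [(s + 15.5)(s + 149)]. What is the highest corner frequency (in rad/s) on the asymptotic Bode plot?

149 rad/s

Break frequencies occur at each pole and zero magnitude: 15.5 rad/s, 149 rad/s.
The highest is 149 rad/s.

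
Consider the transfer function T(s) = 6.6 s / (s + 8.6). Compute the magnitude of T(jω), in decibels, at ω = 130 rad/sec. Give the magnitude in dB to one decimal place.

16.4 dB

|j130| = 130
|j130 + 8.6| = √(130² + 8.6²) = 130.3
|T(j130)| = 6.6 × 130 / 130.3 = 6.5856
20 log₁₀(6.5856) = 16.37 dB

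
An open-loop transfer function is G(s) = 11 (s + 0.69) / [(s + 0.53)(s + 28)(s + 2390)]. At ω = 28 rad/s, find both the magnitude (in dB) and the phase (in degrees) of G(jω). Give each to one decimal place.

|G| = -78.7 dB, ∠G = -46.0°

|j28 + 0.69| = √(28² + 0.69²) = 28.01
|j28 + 0.53| = √(28² + 0.53²) = 28.01
|j28 + 28| = √(28² + 28²) = 39.6
|j28 + 2390| = √(28² + 2390²) = 2390
|G(j28)| = 11 × 28.01 / (28.01 × 39.6 × 2390) = 0.00011624
20 log₁₀(0.00011624) = -78.69 dB
∠(j28 + 0.69) = arctan(28/0.69) = 88.59°
∠(j28 + 0.53) = arctan(28/0.53) = 88.92°
∠(j28 + 28) = arctan(28/28) = 45.00°
∠(j28 + 2390) = arctan(28/2390) = 0.67°
∠G(j28) = 88.59° − (88.92° + 45.00° + 0.67°) = -46.00°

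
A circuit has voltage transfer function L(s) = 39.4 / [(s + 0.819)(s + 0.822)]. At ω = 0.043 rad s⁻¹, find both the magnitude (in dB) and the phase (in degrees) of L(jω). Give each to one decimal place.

|L| = 35.3 dB, ∠L = -6.0°

|j0.043 + 0.819| = √(0.043² + 0.819²) = 0.8201
|j0.043 + 0.822| = √(0.043² + 0.822²) = 0.8231
|L(j0.043)| = 39.4 / (0.8201 × 0.8231) = 58.365
20 log₁₀(58.365) = 35.32 dB
∠(j0.043 + 0.819) = arctan(0.043/0.819) = 3.01°
∠(j0.043 + 0.822) = arctan(0.043/0.822) = 2.99°
∠L(j0.043) = − (3.01° + 2.99°) = -6.00°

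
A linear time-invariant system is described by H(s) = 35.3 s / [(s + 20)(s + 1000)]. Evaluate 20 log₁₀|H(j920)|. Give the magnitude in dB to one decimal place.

|j920| = 920
|j920 + 20| = √(920² + 20²) = 920.2
|j920 + 1000| = √(920² + 1000²) = 1359
|H(j920)| = 35.3 × 920 / (920.2 × 1359) = 0.025972
20 log₁₀(0.025972) = -31.71 dB

-31.7 dB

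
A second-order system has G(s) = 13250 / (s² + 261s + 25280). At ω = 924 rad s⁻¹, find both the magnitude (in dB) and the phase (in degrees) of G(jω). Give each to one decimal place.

|(j924)² + 261(j924) + 25280| = |-8.285e+05 + j2.4116e+05| = 8.629e+05
|G(j924)| = 13250 / 8.629e+05 = 0.015356
20 log₁₀(0.015356) = -36.27 dB
∠[(j924)² + 261(j924) + 25280] = ∠[-8.285e+05 + j2.4116e+05] = 163.77°
∠G(j924) = −163.77° = -163.77°

|G| = -36.3 dB, ∠G = -163.8 deg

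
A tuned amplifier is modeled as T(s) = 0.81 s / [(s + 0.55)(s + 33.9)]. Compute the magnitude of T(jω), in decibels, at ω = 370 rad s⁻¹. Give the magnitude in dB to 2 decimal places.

|j370| = 370
|j370 + 0.55| = √(370² + 0.55²) = 370
|j370 + 33.9| = √(370² + 33.9²) = 371.5
|T(j370)| = 0.81 × 370 / (370 × 371.5) = 0.0021801
20 log₁₀(0.0021801) = -53.231 dB

-53.23 dB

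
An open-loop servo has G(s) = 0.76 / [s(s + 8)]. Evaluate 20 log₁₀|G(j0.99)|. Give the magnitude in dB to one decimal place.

|j0.99 + 8| = √(0.99² + 8²) = 8.061
|j0.99| = 0.99
|G(j0.99)| = 0.76 / (8.061 × 0.99) = 0.095233
20 log₁₀(0.095233) = -20.42 dB

-20.4 dB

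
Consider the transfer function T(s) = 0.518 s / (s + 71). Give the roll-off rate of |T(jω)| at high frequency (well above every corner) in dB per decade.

0 dB/decade

With 1 zero and 1 pole, the high-frequency asymptotic slope is 20 × (1 − 1) = 0 dB/decade.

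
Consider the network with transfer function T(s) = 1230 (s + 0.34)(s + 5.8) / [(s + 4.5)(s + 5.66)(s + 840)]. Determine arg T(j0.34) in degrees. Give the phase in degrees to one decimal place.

∠(j0.34 + 0.34) = arctan(0.34/0.34) = 45.00°
∠(j0.34 + 5.8) = arctan(0.34/5.8) = 3.35°
∠(j0.34 + 4.5) = arctan(0.34/4.5) = 4.32°
∠(j0.34 + 5.66) = arctan(0.34/5.66) = 3.44°
∠(j0.34 + 840) = arctan(0.34/840) = 0.02°
∠T(j0.34) = 45.00° + 3.35° − (4.32° + 3.44° + 0.02°) = 40.57°

40.6°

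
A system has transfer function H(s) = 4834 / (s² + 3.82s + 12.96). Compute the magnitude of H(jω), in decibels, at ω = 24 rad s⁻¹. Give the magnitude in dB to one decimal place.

18.6 dB

|(j24)² + 3.82(j24) + 12.96| = |-563.04 + j91.68| = 570.5
|H(j24)| = 4834 / 570.5 = 8.4739
20 log₁₀(8.4739) = 18.56 dB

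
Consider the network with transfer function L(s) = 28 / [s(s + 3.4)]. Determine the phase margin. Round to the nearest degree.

35 deg

Gain crossover: |L(jω)| = 1 at ω ≈ 4.78 rad/s.
∠L(j4.78) = −90° − arctan(4.78/3.4) ≈ -144.55°
PM = 180° + (-144.55°) = 35.45°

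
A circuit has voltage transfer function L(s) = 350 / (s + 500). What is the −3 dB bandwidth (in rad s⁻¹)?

500 rad s⁻¹

For a single-pole low-pass, the −3 dB point is at the pole: ω = 500 rad s⁻¹.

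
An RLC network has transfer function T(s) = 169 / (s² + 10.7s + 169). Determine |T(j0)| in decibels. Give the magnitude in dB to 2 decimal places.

0.00 dB

T(0) = 169 / 169 = 1
20 log₁₀(1) = 0.000 dB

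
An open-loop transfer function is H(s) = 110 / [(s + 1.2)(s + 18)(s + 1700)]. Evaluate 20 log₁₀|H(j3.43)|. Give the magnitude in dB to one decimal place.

-60.2 dB

|j3.43 + 1.2| = √(3.43² + 1.2²) = 3.634
|j3.43 + 18| = √(3.43² + 18²) = 18.32
|j3.43 + 1700| = √(3.43² + 1700²) = 1700
|H(j3.43)| = 110 / (3.634 × 18.32 × 1700) = 0.00097176
20 log₁₀(0.00097176) = -60.25 dB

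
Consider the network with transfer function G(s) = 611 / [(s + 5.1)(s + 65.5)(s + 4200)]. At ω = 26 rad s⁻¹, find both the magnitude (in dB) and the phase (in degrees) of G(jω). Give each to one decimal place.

|j26 + 5.1| = √(26² + 5.1²) = 26.5
|j26 + 65.5| = √(26² + 65.5²) = 70.47
|j26 + 4200| = √(26² + 4200²) = 4200
|G(j26)| = 611 / (26.5 × 70.47 × 4200) = 7.7911e-05
20 log₁₀(7.7911e-05) = -82.17 dB
∠(j26 + 5.1) = arctan(26/5.1) = 78.90°
∠(j26 + 65.5) = arctan(26/65.5) = 21.65°
∠(j26 + 4200) = arctan(26/4200) = 0.35°
∠G(j26) = − (78.90° + 21.65° + 0.35°) = -100.91°

|G| = -82.2 dB, ∠G = -100.9°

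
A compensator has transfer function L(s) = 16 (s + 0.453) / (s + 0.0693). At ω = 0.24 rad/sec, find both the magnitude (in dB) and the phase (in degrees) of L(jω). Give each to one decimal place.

|j0.24 + 0.453| = √(0.24² + 0.453²) = 0.5126
|j0.24 + 0.0693| = √(0.24² + 0.0693²) = 0.2498
|L(j0.24)| = 16 × 0.5126 / 0.2498 = 32.835
20 log₁₀(32.835) = 30.33 dB
∠(j0.24 + 0.453) = arctan(0.24/0.453) = 27.91°
∠(j0.24 + 0.0693) = arctan(0.24/0.0693) = 73.89°
∠L(j0.24) = 27.91° − 73.89° = -45.98°

|L| = 30.3 dB, ∠L = -46.0°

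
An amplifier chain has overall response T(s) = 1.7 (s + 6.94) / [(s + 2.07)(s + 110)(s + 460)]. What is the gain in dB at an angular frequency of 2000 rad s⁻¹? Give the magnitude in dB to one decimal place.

-127.7 dB

|j2000 + 6.94| = √(2000² + 6.94²) = 2000
|j2000 + 2.07| = √(2000² + 2.07²) = 2000
|j2000 + 110| = √(2000² + 110²) = 2003
|j2000 + 460| = √(2000² + 460²) = 2052
|T(j2000)| = 1.7 × 2000 / (2000 × 2003 × 2052) = 4.1356e-07
20 log₁₀(4.1356e-07) = -127.67 dB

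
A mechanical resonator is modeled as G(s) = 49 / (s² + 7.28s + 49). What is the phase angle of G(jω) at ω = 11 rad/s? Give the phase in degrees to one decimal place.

∠[(j11)² + 7.28(j11) + 49] = ∠[-72 + j80.08] = 131.96°
∠G(j11) = −131.96° = -131.96°

-132.0 deg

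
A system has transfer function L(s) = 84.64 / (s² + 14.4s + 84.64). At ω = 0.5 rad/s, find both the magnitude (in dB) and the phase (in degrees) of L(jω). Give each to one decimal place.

|L| = -0.0 dB, ∠L = -4.9°

|(j0.5)² + 14.4(j0.5) + 84.64| = |84.39 + j7.2| = 84.7
|L(j0.5)| = 84.64 / 84.7 = 0.99933
20 log₁₀(0.99933) = -0.01 dB
∠[(j0.5)² + 14.4(j0.5) + 84.64] = ∠[84.39 + j7.2] = 4.88°
∠L(j0.5) = −4.88° = -4.88°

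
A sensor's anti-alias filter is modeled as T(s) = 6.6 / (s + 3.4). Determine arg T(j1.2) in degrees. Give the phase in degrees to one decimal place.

-19.4°

∠(j1.2 + 3.4) = arctan(1.2/3.4) = 19.44°
∠T(j1.2) = −19.44° = -19.44°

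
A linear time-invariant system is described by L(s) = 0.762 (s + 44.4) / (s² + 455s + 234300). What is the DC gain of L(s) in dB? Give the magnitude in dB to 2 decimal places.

L(0) = 0.762 × 44.4 / 234300 = 0.0001444
20 log₁₀(0.0001444) = -76.809 dB

-76.81 dB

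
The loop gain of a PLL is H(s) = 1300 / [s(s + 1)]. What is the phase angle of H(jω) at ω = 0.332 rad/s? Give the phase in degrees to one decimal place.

-108.4°

∠(j0.332 + 1) = arctan(0.332/1) = 18.37°
∠(j0.332) = 90.00°
∠H(j0.332) = − (18.37° + 90.00°) = -108.37°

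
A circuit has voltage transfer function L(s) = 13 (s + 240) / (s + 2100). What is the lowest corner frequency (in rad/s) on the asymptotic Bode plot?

Break frequencies occur at each pole and zero magnitude: 240 rad/s, 2100 rad/s.
The lowest is 240 rad/s.

240 rad/s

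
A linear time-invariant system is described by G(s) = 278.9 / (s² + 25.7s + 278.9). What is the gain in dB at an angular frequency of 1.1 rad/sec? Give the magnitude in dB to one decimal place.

|(j1.1)² + 25.7(j1.1) + 278.9| = |277.69 + j28.27| = 279.1
|G(j1.1)| = 278.9 / 279.1 = 0.99919
20 log₁₀(0.99919) = -0.01 dB

-0.0 dB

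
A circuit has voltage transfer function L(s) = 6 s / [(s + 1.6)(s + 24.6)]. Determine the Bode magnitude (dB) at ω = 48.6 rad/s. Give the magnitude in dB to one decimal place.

-19.2 dB

|j48.6| = 48.6
|j48.6 + 1.6| = √(48.6² + 1.6²) = 48.63
|j48.6 + 24.6| = √(48.6² + 24.6²) = 54.47
|L(j48.6)| = 6 × 48.6 / (48.63 × 54.47) = 0.11009
20 log₁₀(0.11009) = -19.17 dB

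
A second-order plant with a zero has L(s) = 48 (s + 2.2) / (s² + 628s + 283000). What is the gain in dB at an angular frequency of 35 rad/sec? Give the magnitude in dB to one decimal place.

|j35 + 2.2| = √(35² + 2.2²) = 35.07
|(j35)² + 628(j35) + 283000| = |2.8178e+05 + j21980| = 2.826e+05
|L(j35)| = 48 × 35.07 / 2.826e+05 = 0.0059559
20 log₁₀(0.0059559) = -44.50 dB

-44.5 dB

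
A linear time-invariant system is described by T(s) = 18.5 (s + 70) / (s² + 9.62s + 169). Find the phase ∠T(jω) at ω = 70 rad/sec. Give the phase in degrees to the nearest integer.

∠(j70 + 70) = arctan(70/70) = 45.00°
∠[(j70)² + 9.62(j70) + 169] = ∠[-4731 + j673.4] = 171.90°
∠T(j70) = 45.00° − 171.90° = -126.90°

-127°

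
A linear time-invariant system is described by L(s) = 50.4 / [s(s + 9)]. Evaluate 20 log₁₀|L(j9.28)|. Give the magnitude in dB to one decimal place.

-7.5 dB

|j9.28 + 9| = √(9.28² + 9²) = 12.93
|j9.28| = 9.28
|L(j9.28)| = 50.4 / (12.93 × 9.28) = 0.42012
20 log₁₀(0.42012) = -7.53 dB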